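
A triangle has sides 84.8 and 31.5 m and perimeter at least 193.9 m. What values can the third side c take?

77.6 ≤ c < 116.3 m

Triangle inequality alone gives 53.3 < c < 116.3.
The perimeter condition gives c ≥ 193.9 − 84.8 − 31.5 = 77.6.
Intersecting the two: 77.6 ≤ c < 116.3.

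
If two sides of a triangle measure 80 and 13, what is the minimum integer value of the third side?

The third side must be strictly greater than |80 − 13| = 67.
The smallest integer above 67 is 68.

68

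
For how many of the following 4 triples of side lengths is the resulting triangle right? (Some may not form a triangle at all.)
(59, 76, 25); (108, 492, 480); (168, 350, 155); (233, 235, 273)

(59,76,25): 25²+59² = 4106 < 5776 = 76² → obtuse
(108,492,480): 108²+480² = 242064 = 492² → right
(168,350,155): 155+168 ≤ 350, not a triangle
(233,235,273): 233²+235² = 109514 > 74529 = 273² → acute
1 of the 4 is right.

1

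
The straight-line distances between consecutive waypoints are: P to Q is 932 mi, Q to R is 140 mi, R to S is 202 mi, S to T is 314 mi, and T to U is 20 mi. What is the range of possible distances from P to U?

The maximum is all hops collinear in one direction: 932 + 140 + 202 + 314 + 20 = 1608.
The longest hop is 932; the others sum to 676. Folding the others back against it leaves at least 932 − 676 = 256.

256 ≤ PU ≤ 1608 mi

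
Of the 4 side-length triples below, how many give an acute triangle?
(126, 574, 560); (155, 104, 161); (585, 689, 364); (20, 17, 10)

1

(126,574,560): 126²+560² = 329476 = 574² → right
(155,104,161): 104²+155² = 34841 > 25921 = 161² → acute
(585,689,364): 364²+585² = 474721 = 689² → right
(20,17,10): 10²+17² = 389 < 400 = 20² → obtuse
1 of the 4 is acute.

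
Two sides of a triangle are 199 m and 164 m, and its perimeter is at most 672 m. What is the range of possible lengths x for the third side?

35 < x ≤ 309 m

Triangle inequality alone gives 35 < x < 363.
The perimeter condition gives x ≤ 672 − 199 − 164 = 309.
Intersecting the two: 35 < x ≤ 309.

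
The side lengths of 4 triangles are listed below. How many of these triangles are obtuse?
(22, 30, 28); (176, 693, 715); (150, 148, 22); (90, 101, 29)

(22,30,28): 22²+28² = 1268 > 900 = 30² → acute
(176,693,715): 176²+693² = 511225 = 715² → right
(150,148,22): 22²+148² = 22388 < 22500 = 150² → obtuse
(90,101,29): 29²+90² = 8941 < 10201 = 101² → obtuse
2 of the 4 are obtuse.

2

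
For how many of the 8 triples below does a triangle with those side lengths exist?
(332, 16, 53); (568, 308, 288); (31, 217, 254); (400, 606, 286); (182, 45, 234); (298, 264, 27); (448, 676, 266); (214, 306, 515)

(16,53,332): 16+53 ≤ 332 → not valid
(288,308,568): 288+308 > 568 → valid
(31,217,254): 31+217 ≤ 254 → not valid
(286,400,606): 286+400 > 606 → valid
(45,182,234): 45+182 ≤ 234 → not valid
(27,264,298): 27+264 ≤ 298 → not valid
(266,448,676): 266+448 > 676 → valid
(214,306,515): 214+306 > 515 → valid
4 of the 8 triples form a triangle.

4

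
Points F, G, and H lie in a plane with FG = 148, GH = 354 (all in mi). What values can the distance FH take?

206 ≤ FH ≤ 502 mi

By the triangle inequality, |148 − 354| ≤ FH ≤ 148 + 354.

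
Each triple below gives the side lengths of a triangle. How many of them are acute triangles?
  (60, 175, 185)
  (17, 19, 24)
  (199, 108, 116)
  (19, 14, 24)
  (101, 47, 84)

1

(60,175,185): 60²+175² = 34225 = 185² → right
(17,19,24): 17²+19² = 650 > 576 = 24² → acute
(199,108,116): 108²+116² = 25120 < 39601 = 199² → obtuse
(19,14,24): 14²+19² = 557 < 576 = 24² → obtuse
(101,47,84): 47²+84² = 9265 < 10201 = 101² → obtuse
1 of the 5 is acute.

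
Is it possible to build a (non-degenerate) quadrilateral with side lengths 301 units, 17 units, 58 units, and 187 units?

For a quadrilateral, each side must be shorter than the sum of the others.
Here the longest side is 301, but the remaining 3 sides sum to only 262.

No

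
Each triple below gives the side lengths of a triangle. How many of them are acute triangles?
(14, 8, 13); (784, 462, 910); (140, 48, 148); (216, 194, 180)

(14,8,13): 8²+13² = 233 > 196 = 14² → acute
(784,462,910): 462²+784² = 828100 = 910² → right
(140,48,148): 48²+140² = 21904 = 148² → right
(216,194,180): 180²+194² = 70036 > 46656 = 216² → acute
2 of the 4 are acute.

2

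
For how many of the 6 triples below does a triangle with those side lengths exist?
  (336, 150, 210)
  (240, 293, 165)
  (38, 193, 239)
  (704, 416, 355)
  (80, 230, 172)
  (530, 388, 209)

(150,210,336): 150+210 > 336 → valid
(165,240,293): 165+240 > 293 → valid
(38,193,239): 38+193 ≤ 239 → not valid
(355,416,704): 355+416 > 704 → valid
(80,172,230): 80+172 > 230 → valid
(209,388,530): 209+388 > 530 → valid
5 of the 6 triples form a triangle.

5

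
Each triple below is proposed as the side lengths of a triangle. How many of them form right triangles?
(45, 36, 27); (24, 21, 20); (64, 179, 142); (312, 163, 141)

(45,36,27): 27²+36² = 2025 = 45² → right
(24,21,20): 20²+21² = 841 > 576 = 24² → acute
(64,179,142): 64²+142² = 24260 < 32041 = 179² → obtuse
(312,163,141): 141+163 ≤ 312, not a triangle
1 of the 4 is right.

1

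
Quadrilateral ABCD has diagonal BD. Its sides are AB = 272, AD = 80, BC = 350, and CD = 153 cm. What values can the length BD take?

197 < BD < 352

From triangle ABD: |272 − 80| < BD < 272 + 80, i.e. 192 < BD < 352.
From triangle CBD: 197 < BD < 503.
Both must hold, so BD lies in the intersection.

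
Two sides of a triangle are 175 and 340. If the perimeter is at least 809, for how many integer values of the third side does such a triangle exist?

221

Triangle inequality: 165 < x < 515. Perimeter ≥ 809 gives x ≥ 809 − 175 − 340 = 294.
So 294 ≤ x < 515; integers 294 through 514: 221 values.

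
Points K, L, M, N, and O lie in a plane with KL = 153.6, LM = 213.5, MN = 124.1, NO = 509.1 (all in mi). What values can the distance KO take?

The maximum is all hops collinear in one direction: 153.6 + 213.5 + 124.1 + 509.1 = 1000.3.
The longest hop is 509.1; the others sum to 491.2. Folding the others back against it leaves at least 509.1 − 491.2 = 17.9.

17.9 ≤ KO ≤ 1000.3 mi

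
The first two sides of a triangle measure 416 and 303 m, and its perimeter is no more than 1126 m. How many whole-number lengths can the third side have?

Triangle inequality: 113 < x < 719. Perimeter ≤ 1126 gives x ≤ 1126 − 416 − 303 = 407.
So 113 < x ≤ 407; integers 114 through 407: 294 values.

294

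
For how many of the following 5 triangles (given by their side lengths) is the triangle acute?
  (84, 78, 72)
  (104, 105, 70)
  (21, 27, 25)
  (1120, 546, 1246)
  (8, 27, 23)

(84,78,72): 72²+78² = 11268 > 7056 = 84² → acute
(104,105,70): 70²+104² = 15716 > 11025 = 105² → acute
(21,27,25): 21²+25² = 1066 > 729 = 27² → acute
(1120,546,1246): 546²+1120² = 1552516 = 1246² → right
(8,27,23): 8²+23² = 593 < 729 = 27² → obtuse
3 of the 5 are acute.

3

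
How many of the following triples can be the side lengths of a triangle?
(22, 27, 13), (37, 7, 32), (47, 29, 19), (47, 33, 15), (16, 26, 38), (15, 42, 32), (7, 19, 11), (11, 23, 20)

(13,22,27): 13+22 > 27 → valid
(7,32,37): 7+32 > 37 → valid
(19,29,47): 19+29 > 47 → valid
(15,33,47): 15+33 > 47 → valid
(16,26,38): 16+26 > 38 → valid
(15,32,42): 15+32 > 42 → valid
(7,11,19): 7+11 ≤ 19 → not valid
(11,20,23): 11+20 > 23 → valid
7 of the 8 triples form a triangle.

7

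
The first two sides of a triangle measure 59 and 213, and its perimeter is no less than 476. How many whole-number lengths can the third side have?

Triangle inequality: 154 < x < 272. Perimeter ≥ 476 gives x ≥ 476 − 59 − 213 = 204.
So 204 ≤ x < 272; integers 204 through 271: 68 values.

68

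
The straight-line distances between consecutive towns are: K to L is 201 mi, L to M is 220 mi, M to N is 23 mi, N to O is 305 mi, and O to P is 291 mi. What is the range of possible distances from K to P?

0 ≤ KP ≤ 1040 mi

The maximum is all hops collinear in one direction: 201 + 220 + 23 + 305 + 291 = 1040.
The longest hop is 305; the others sum to 735. Since 305 ≤ 735, the path can fold back on itself completely, so the minimum distance is 0.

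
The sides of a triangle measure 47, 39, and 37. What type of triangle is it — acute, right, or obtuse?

acute

Compare the square of the longest side to the sum of squares of the other two: 37² + 39² = 2890 > 2209 = 47².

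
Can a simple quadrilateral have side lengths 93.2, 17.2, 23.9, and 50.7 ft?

For a quadrilateral, each side must be shorter than the sum of the others.
Here the longest side is 93.2, but the remaining 3 sides sum to only 91.8.

No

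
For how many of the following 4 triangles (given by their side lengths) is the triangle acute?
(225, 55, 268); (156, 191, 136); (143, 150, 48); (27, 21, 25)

(225,55,268): 55²+225² = 53650 < 71824 = 268² → obtuse
(156,191,136): 136²+156² = 42832 > 36481 = 191² → acute
(143,150,48): 48²+143² = 22753 > 22500 = 150² → acute
(27,21,25): 21²+25² = 1066 > 729 = 27² → acute
3 of the 4 are acute.

3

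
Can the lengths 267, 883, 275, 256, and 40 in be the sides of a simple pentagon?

For a pentagon, each side must be shorter than the sum of the others.
Here the longest side is 883, but the remaining 4 sides sum to only 838.

No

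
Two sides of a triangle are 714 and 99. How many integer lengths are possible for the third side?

197

The third side lies in the open interval (615, 813).
Integers from 616 to 812 inclusive: 812 − 616 + 1 = 197.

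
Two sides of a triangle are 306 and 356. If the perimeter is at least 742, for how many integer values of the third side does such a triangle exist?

582

Triangle inequality: 50 < x < 662. Perimeter ≥ 742 gives x ≥ 742 − 306 − 356 = 80.
So 80 ≤ x < 662; integers 80 through 661: 582 values.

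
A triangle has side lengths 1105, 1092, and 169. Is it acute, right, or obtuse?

Compare the square of the longest side to the sum of squares of the other two: 169² + 1092² = 1221025 = 1105².

right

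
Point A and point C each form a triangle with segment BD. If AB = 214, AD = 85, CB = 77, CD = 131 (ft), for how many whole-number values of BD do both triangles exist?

From triangle ABD: 129 < BD < 299.
From triangle CBD: 54 < BD < 208.
Intersection: 129 < BD < 208, so integers 130 through 207: 78 values.

78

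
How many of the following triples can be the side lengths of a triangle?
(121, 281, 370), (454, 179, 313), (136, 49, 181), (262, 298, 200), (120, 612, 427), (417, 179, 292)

5

(121,281,370): 121+281 > 370 → valid
(179,313,454): 179+313 > 454 → valid
(49,136,181): 49+136 > 181 → valid
(200,262,298): 200+262 > 298 → valid
(120,427,612): 120+427 ≤ 612 → not valid
(179,292,417): 179+292 > 417 → valid
5 of the 6 triples form a triangle.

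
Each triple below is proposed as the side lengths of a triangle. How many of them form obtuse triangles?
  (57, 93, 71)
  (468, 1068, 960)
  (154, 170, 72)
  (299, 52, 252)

(57,93,71): 57²+71² = 8290 < 8649 = 93² → obtuse
(468,1068,960): 468²+960² = 1140624 = 1068² → right
(154,170,72): 72²+154² = 28900 = 170² → right
(299,52,252): 52²+252² = 66208 < 89401 = 299² → obtuse
2 of the 4 are obtuse.

2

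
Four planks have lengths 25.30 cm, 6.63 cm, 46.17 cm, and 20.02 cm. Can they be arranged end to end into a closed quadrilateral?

A quadrilateral exists iff every side is shorter than the sum of the others — equivalently, the longest side is less than the sum of the rest.
Longest side 46.17 < 51.95 (sum of the remaining 3), so yes.

Yes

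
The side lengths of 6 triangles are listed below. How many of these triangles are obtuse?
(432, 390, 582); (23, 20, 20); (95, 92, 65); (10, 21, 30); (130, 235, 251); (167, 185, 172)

(432,390,582): 390²+432² = 338724 = 582² → right
(23,20,20): 20²+20² = 800 > 529 = 23² → acute
(95,92,65): 65²+92² = 12689 > 9025 = 95² → acute
(10,21,30): 10²+21² = 541 < 900 = 30² → obtuse
(130,235,251): 130²+235² = 72125 > 63001 = 251² → acute
(167,185,172): 167²+172² = 57473 > 34225 = 185² → acute
1 of the 6 is obtuse.

1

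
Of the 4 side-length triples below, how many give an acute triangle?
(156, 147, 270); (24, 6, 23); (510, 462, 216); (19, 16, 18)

1

(156,147,270): 147²+156² = 45945 < 72900 = 270² → obtuse
(24,6,23): 6²+23² = 565 < 576 = 24² → obtuse
(510,462,216): 216²+462² = 260100 = 510² → right
(19,16,18): 16²+18² = 580 > 361 = 19² → acute
1 of the 4 is acute.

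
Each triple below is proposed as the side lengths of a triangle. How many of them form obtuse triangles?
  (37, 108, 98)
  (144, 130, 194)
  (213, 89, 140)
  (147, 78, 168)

(37,108,98): 37²+98² = 10973 < 11664 = 108² → obtuse
(144,130,194): 130²+144² = 37636 = 194² → right
(213,89,140): 89²+140² = 27521 < 45369 = 213² → obtuse
(147,78,168): 78²+147² = 27693 < 28224 = 168² → obtuse
3 of the 4 are obtuse.

3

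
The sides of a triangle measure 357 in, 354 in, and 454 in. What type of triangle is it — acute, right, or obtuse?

acute

Compare the square of the longest side to the sum of squares of the other two: 354² + 357² = 252765 > 206116 = 454².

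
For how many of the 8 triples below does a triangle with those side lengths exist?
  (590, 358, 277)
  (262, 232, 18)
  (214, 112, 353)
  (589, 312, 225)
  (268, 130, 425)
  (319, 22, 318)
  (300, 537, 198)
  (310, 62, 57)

2

(277,358,590): 277+358 > 590 → valid
(18,232,262): 18+232 ≤ 262 → not valid
(112,214,353): 112+214 ≤ 353 → not valid
(225,312,589): 225+312 ≤ 589 → not valid
(130,268,425): 130+268 ≤ 425 → not valid
(22,318,319): 22+318 > 319 → valid
(198,300,537): 198+300 ≤ 537 → not valid
(57,62,310): 57+62 ≤ 310 → not valid
2 of the 8 triples form a triangle.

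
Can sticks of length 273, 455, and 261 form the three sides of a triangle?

Yes

The longest side is 455, and the other two sum to 534.
Since 534 > 455, the triangle inequality holds.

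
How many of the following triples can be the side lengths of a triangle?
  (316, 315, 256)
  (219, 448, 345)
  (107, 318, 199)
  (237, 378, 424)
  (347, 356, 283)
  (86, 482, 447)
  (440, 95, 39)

5

(256,315,316): 256+315 > 316 → valid
(219,345,448): 219+345 > 448 → valid
(107,199,318): 107+199 ≤ 318 → not valid
(237,378,424): 237+378 > 424 → valid
(283,347,356): 283+347 > 356 → valid
(86,447,482): 86+447 > 482 → valid
(39,95,440): 39+95 ≤ 440 → not valid
5 of the 7 triples form a triangle.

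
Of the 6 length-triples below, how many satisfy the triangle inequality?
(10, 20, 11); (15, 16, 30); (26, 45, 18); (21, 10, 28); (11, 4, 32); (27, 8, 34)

(10,11,20): 10+11 > 20 → valid
(15,16,30): 15+16 > 30 → valid
(18,26,45): 18+26 ≤ 45 → not valid
(10,21,28): 10+21 > 28 → valid
(4,11,32): 4+11 ≤ 32 → not valid
(8,27,34): 8+27 > 34 → valid
4 of the 6 triples form a triangle.

4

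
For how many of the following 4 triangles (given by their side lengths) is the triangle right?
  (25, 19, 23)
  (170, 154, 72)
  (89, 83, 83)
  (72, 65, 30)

1

(25,19,23): 19²+23² = 890 > 625 = 25² → acute
(170,154,72): 72²+154² = 28900 = 170² → right
(89,83,83): 83²+83² = 13778 > 7921 = 89² → acute
(72,65,30): 30²+65² = 5125 < 5184 = 72² → obtuse
1 of the 4 is right.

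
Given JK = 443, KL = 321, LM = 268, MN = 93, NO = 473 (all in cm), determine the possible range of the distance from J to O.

0 ≤ JO ≤ 1598 cm

The maximum is all hops collinear in one direction: 443 + 321 + 268 + 93 + 473 = 1598.
The longest hop is 473; the others sum to 1125. Since 473 ≤ 1125, the path can fold back on itself completely, so the minimum distance is 0.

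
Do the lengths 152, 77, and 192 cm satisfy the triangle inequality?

Yes

The longest side is 192, and the other two sum to 229.
Since 229 > 192, the triangle inequality holds.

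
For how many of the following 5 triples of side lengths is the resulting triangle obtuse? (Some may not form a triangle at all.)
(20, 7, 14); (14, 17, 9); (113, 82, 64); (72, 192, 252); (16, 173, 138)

(20,7,14): 7²+14² = 245 < 400 = 20² → obtuse
(14,17,9): 9²+14² = 277 < 289 = 17² → obtuse
(113,82,64): 64²+82² = 10820 < 12769 = 113² → obtuse
(72,192,252): 72²+192² = 42048 < 63504 = 252² → obtuse
(16,173,138): 16+138 ≤ 173, not a triangle
4 of the 5 are obtuse.

4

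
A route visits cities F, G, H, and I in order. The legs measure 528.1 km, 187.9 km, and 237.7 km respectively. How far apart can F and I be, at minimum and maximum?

102.5 ≤ FI ≤ 953.7 km

The maximum is all hops collinear in one direction: 528.1 + 187.9 + 237.7 = 953.7.
The longest hop is 528.1; the others sum to 425.6. Folding the others back against it leaves at least 528.1 − 425.6 = 102.5.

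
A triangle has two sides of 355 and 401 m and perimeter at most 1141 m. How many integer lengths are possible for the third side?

339

Triangle inequality: 46 < x < 756. Perimeter ≤ 1141 gives x ≤ 1141 − 355 − 401 = 385.
So 46 < x ≤ 385; integers 47 through 385: 339 values.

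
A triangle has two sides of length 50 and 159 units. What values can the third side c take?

By the triangle inequality, c must be less than 50 + 159 = 209 and greater than |50 − 159| = 109.

109 < c < 209 (units)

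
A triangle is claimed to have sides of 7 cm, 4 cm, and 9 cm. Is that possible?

The longest side is 9, and the other two sum to 11.
Since 11 > 9, the triangle inequality holds.

Yes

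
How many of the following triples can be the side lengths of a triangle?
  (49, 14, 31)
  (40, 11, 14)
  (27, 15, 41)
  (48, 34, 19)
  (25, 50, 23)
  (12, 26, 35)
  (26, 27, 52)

4

(14,31,49): 14+31 ≤ 49 → not valid
(11,14,40): 11+14 ≤ 40 → not valid
(15,27,41): 15+27 > 41 → valid
(19,34,48): 19+34 > 48 → valid
(23,25,50): 23+25 ≤ 50 → not valid
(12,26,35): 12+26 > 35 → valid
(26,27,52): 26+27 > 52 → valid
4 of the 7 triples form a triangle.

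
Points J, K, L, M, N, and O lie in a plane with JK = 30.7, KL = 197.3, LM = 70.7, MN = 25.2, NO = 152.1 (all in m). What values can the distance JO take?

0 ≤ JO ≤ 476.0 m

The maximum is all hops collinear in one direction: 30.7 + 197.3 + 70.7 + 25.2 + 152.1 = 476.0.
The longest hop is 197.3; the others sum to 278.7. Since 197.3 ≤ 278.7, the path can fold back on itself completely, so the minimum distance is 0.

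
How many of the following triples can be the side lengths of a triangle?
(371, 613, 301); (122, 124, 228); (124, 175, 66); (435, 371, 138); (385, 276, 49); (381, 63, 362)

(301,371,613): 301+371 > 613 → valid
(122,124,228): 122+124 > 228 → valid
(66,124,175): 66+124 > 175 → valid
(138,371,435): 138+371 > 435 → valid
(49,276,385): 49+276 ≤ 385 → not valid
(63,362,381): 63+362 > 381 → valid
5 of the 6 triples form a triangle.

5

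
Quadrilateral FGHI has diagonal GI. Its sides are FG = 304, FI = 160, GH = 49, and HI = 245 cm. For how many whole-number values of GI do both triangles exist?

97

From triangle FGI: 144 < GI < 464.
From triangle HGI: 196 < GI < 294.
Intersection: 196 < GI < 294, so integers 197 through 293: 97 values.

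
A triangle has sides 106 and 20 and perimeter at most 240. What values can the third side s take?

Triangle inequality alone gives 86 < s < 126.
The perimeter condition gives s ≤ 240 − 106 − 20 = 114.
Intersecting the two: 86 < s ≤ 114.

86 < s ≤ 114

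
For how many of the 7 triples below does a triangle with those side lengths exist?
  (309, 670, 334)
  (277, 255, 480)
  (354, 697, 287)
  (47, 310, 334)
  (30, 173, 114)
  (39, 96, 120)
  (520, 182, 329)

3

(309,334,670): 309+334 ≤ 670 → not valid
(255,277,480): 255+277 > 480 → valid
(287,354,697): 287+354 ≤ 697 → not valid
(47,310,334): 47+310 > 334 → valid
(30,114,173): 30+114 ≤ 173 → not valid
(39,96,120): 39+96 > 120 → valid
(182,329,520): 182+329 ≤ 520 → not valid
3 of the 7 triples form a triangle.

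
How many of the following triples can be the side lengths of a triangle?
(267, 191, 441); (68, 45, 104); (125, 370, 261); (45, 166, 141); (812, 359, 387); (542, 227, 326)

(191,267,441): 191+267 > 441 → valid
(45,68,104): 45+68 > 104 → valid
(125,261,370): 125+261 > 370 → valid
(45,141,166): 45+141 > 166 → valid
(359,387,812): 359+387 ≤ 812 → not valid
(227,326,542): 227+326 > 542 → valid
5 of the 6 triples form a triangle.

5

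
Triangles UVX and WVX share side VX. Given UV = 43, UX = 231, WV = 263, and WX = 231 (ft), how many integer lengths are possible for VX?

85

From triangle UVX: 188 < VX < 274.
From triangle WVX: 32 < VX < 494.
Intersection: 188 < VX < 274, so integers 189 through 273: 85 values.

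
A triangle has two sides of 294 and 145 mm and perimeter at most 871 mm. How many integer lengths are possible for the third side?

283

Triangle inequality: 149 < x < 439. Perimeter ≤ 871 gives x ≤ 871 − 294 − 145 = 432.
So 149 < x ≤ 432; integers 150 through 432: 283 values.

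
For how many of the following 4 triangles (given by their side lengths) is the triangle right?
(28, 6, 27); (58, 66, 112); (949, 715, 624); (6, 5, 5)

(28,6,27): 6²+27² = 765 < 784 = 28² → obtuse
(58,66,112): 58²+66² = 7720 < 12544 = 112² → obtuse
(949,715,624): 624²+715² = 900601 = 949² → right
(6,5,5): 5²+5² = 50 > 36 = 6² → acute
1 of the 4 is right.

1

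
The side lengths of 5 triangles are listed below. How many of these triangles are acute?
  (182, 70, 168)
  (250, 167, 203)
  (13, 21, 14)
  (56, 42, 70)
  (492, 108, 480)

(182,70,168): 70²+168² = 33124 = 182² → right
(250,167,203): 167²+203² = 69098 > 62500 = 250² → acute
(13,21,14): 13²+14² = 365 < 441 = 21² → obtuse
(56,42,70): 42²+56² = 4900 = 70² → right
(492,108,480): 108²+480² = 242064 = 492² → right
1 of the 5 is acute.

1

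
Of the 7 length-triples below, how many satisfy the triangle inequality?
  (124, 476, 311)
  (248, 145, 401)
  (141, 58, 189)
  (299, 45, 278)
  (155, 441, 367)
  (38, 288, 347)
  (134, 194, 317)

(124,311,476): 124+311 ≤ 476 → not valid
(145,248,401): 145+248 ≤ 401 → not valid
(58,141,189): 58+141 > 189 → valid
(45,278,299): 45+278 > 299 → valid
(155,367,441): 155+367 > 441 → valid
(38,288,347): 38+288 ≤ 347 → not valid
(134,194,317): 134+194 > 317 → valid
4 of the 7 triples form a triangle.

4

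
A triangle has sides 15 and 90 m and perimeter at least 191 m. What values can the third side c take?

Triangle inequality alone gives 75 < c < 105.
The perimeter condition gives c ≥ 191 − 15 − 90 = 86.
Intersecting the two: 86 ≤ c < 105.

86 ≤ c < 105 m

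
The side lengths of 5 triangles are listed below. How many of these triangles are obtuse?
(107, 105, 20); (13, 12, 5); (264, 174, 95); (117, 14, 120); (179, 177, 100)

3

(107,105,20): 20²+105² = 11425 < 11449 = 107² → obtuse
(13,12,5): 5²+12² = 169 = 13² → right
(264,174,95): 95²+174² = 39301 < 69696 = 264² → obtuse
(117,14,120): 14²+117² = 13885 < 14400 = 120² → obtuse
(179,177,100): 100²+177² = 41329 > 32041 = 179² → acute
3 of the 5 are obtuse.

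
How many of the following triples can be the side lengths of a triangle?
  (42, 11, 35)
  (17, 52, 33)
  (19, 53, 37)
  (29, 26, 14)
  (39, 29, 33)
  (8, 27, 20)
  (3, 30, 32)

(11,35,42): 11+35 > 42 → valid
(17,33,52): 17+33 ≤ 52 → not valid
(19,37,53): 19+37 > 53 → valid
(14,26,29): 14+26 > 29 → valid
(29,33,39): 29+33 > 39 → valid
(8,20,27): 8+20 > 27 → valid
(3,30,32): 3+30 > 32 → valid
6 of the 7 triples form a triangle.

6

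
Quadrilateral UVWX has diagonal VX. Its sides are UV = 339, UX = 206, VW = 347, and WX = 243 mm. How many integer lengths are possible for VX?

411

From triangle UVX: 133 < VX < 545.
From triangle WVX: 104 < VX < 590.
Intersection: 133 < VX < 545, so integers 134 through 544: 411 values.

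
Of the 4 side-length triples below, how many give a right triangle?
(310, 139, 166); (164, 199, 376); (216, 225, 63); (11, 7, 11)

1

(310,139,166): 139+166 ≤ 310, not a triangle
(164,199,376): 164+199 ≤ 376, not a triangle
(216,225,63): 63²+216² = 50625 = 225² → right
(11,7,11): 7²+11² = 170 > 121 = 11² → acute
1 of the 4 is right.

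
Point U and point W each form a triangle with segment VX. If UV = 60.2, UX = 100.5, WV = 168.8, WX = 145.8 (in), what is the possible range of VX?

40.3 < VX < 160.7

From triangle UVX: |60.2 − 100.5| < VX < 60.2 + 100.5, i.e. 40.3 < VX < 160.7.
From triangle WVX: 23.0 < VX < 314.6.
Both must hold, so VX lies in the intersection.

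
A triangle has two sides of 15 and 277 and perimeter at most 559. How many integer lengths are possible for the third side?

Triangle inequality: 262 < x < 292. Perimeter ≤ 559 gives x ≤ 559 − 15 − 277 = 267.
So 262 < x ≤ 267; integers 263 through 267: 5 values.

5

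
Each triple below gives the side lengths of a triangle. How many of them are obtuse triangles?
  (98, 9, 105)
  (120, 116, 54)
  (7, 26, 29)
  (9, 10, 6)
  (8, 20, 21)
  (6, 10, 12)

3

(98,9,105): 9²+98² = 9685 < 11025 = 105² → obtuse
(120,116,54): 54²+116² = 16372 > 14400 = 120² → acute
(7,26,29): 7²+26² = 725 < 841 = 29² → obtuse
(9,10,6): 6²+9² = 117 > 100 = 10² → acute
(8,20,21): 8²+20² = 464 > 441 = 21² → acute
(6,10,12): 6²+10² = 136 < 144 = 12² → obtuse
3 of the 6 are obtuse.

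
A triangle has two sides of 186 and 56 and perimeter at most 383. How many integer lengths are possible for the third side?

Triangle inequality: 130 < x < 242. Perimeter ≤ 383 gives x ≤ 383 − 186 − 56 = 141.
So 130 < x ≤ 141; integers 131 through 141: 11 values.

11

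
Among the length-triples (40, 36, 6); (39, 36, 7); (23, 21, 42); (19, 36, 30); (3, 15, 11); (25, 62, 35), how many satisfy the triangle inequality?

4

(6,36,40): 6+36 > 40 → valid
(7,36,39): 7+36 > 39 → valid
(21,23,42): 21+23 > 42 → valid
(19,30,36): 19+30 > 36 → valid
(3,11,15): 3+11 ≤ 15 → not valid
(25,35,62): 25+35 ≤ 62 → not valid
4 of the 6 triples form a triangle.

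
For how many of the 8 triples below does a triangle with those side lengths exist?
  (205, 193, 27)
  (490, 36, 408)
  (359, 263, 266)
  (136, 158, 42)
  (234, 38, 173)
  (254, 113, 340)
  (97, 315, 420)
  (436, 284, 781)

(27,193,205): 27+193 > 205 → valid
(36,408,490): 36+408 ≤ 490 → not valid
(263,266,359): 263+266 > 359 → valid
(42,136,158): 42+136 > 158 → valid
(38,173,234): 38+173 ≤ 234 → not valid
(113,254,340): 113+254 > 340 → valid
(97,315,420): 97+315 ≤ 420 → not valid
(284,436,781): 284+436 ≤ 781 → not valid
4 of the 8 triples form a triangle.

4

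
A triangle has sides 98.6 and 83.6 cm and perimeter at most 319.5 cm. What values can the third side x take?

Triangle inequality alone gives 15.0 < x < 182.2.
The perimeter condition gives x ≤ 319.5 − 98.6 − 83.6 = 137.3.
Intersecting the two: 15.0 < x ≤ 137.3.

15.0 < x ≤ 137.3 cm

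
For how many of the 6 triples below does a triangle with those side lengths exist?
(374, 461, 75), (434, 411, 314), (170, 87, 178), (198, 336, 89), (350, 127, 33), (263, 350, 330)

(75,374,461): 75+374 ≤ 461 → not valid
(314,411,434): 314+411 > 434 → valid
(87,170,178): 87+170 > 178 → valid
(89,198,336): 89+198 ≤ 336 → not valid
(33,127,350): 33+127 ≤ 350 → not valid
(263,330,350): 263+330 > 350 → valid
3 of the 6 triples form a triangle.

3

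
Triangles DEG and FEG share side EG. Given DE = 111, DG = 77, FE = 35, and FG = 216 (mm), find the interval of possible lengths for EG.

181 < EG < 188

From triangle DEG: |111 − 77| < EG < 111 + 77, i.e. 34 < EG < 188.
From triangle FEG: 181 < EG < 251.
Both must hold, so EG lies in the intersection.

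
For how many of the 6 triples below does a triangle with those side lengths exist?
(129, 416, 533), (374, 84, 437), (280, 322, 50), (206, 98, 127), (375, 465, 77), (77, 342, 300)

(129,416,533): 129+416 > 533 → valid
(84,374,437): 84+374 > 437 → valid
(50,280,322): 50+280 > 322 → valid
(98,127,206): 98+127 > 206 → valid
(77,375,465): 77+375 ≤ 465 → not valid
(77,300,342): 77+300 > 342 → valid
5 of the 6 triples form a triangle.

5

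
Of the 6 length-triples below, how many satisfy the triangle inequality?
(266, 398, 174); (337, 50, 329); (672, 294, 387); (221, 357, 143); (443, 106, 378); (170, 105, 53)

(174,266,398): 174+266 > 398 → valid
(50,329,337): 50+329 > 337 → valid
(294,387,672): 294+387 > 672 → valid
(143,221,357): 143+221 > 357 → valid
(106,378,443): 106+378 > 443 → valid
(53,105,170): 53+105 ≤ 170 → not valid
5 of the 6 triples form a triangle.

5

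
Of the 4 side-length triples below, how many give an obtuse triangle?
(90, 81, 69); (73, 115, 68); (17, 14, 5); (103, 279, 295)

(90,81,69): 69²+81² = 11322 > 8100 = 90² → acute
(73,115,68): 68²+73² = 9953 < 13225 = 115² → obtuse
(17,14,5): 5²+14² = 221 < 289 = 17² → obtuse
(103,279,295): 103²+279² = 88450 > 87025 = 295² → acute
2 of the 4 are obtuse.

2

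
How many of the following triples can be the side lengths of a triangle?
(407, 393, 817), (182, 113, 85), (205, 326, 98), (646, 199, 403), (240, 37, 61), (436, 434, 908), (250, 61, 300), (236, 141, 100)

(393,407,817): 393+407 ≤ 817 → not valid
(85,113,182): 85+113 > 182 → valid
(98,205,326): 98+205 ≤ 326 → not valid
(199,403,646): 199+403 ≤ 646 → not valid
(37,61,240): 37+61 ≤ 240 → not valid
(434,436,908): 434+436 ≤ 908 → not valid
(61,250,300): 61+250 > 300 → valid
(100,141,236): 100+141 > 236 → valid
3 of the 8 triples form a triangle.

3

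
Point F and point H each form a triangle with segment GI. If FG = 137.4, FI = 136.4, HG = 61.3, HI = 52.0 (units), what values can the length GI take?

9.3 < GI < 113.3

From triangle FGI: |137.4 − 136.4| < GI < 137.4 + 136.4, i.e. 1.0 < GI < 273.8.
From triangle HGI: 9.3 < GI < 113.3.
Both must hold, so GI lies in the intersection.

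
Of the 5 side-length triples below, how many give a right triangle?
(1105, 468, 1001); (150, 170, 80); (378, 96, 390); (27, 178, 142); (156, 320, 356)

(1105,468,1001): 468²+1001² = 1221025 = 1105² → right
(150,170,80): 80²+150² = 28900 = 170² → right
(378,96,390): 96²+378² = 152100 = 390² → right
(27,178,142): 27+142 ≤ 178, not a triangle
(156,320,356): 156²+320² = 126736 = 356² → right
4 of the 5 are right.

4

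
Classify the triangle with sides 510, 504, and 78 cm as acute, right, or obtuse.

right

Compare the square of the longest side to the sum of squares of the other two: 78² + 504² = 260100 = 510².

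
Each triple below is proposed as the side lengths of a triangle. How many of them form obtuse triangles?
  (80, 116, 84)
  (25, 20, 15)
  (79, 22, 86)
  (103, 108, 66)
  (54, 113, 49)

(80,116,84): 80²+84² = 13456 = 116² → right
(25,20,15): 15²+20² = 625 = 25² → right
(79,22,86): 22²+79² = 6725 < 7396 = 86² → obtuse
(103,108,66): 66²+103² = 14965 > 11664 = 108² → acute
(54,113,49): 49+54 ≤ 113, not a triangle
1 of the 5 is obtuse.

1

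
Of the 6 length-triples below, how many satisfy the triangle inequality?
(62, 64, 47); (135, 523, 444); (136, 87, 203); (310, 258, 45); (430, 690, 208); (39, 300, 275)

4

(47,62,64): 47+62 > 64 → valid
(135,444,523): 135+444 > 523 → valid
(87,136,203): 87+136 > 203 → valid
(45,258,310): 45+258 ≤ 310 → not valid
(208,430,690): 208+430 ≤ 690 → not valid
(39,275,300): 39+275 > 300 → valid
4 of the 6 triples form a triangle.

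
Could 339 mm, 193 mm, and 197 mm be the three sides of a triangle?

Yes

The longest side is 339, and the other two sum to 390.
Since 390 > 339, the triangle inequality holds.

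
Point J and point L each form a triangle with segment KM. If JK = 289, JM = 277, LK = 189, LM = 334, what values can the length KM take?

From triangle JKM: |289 − 277| < KM < 289 + 277, i.e. 12 < KM < 566.
From triangle LKM: 145 < KM < 523.
Both must hold, so KM lies in the intersection.

145 < KM < 523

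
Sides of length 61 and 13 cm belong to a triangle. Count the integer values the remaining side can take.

25

The third side lies in the open interval (48, 74).
Integers from 49 to 73 inclusive: 73 − 49 + 1 = 25.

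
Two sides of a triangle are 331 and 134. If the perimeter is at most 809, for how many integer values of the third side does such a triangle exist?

147

Triangle inequality: 197 < x < 465. Perimeter ≤ 809 gives x ≤ 809 − 331 − 134 = 344.
So 197 < x ≤ 344; integers 198 through 344: 147 values.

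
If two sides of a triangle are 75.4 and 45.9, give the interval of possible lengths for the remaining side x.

29.5 < x < 121.3

By the triangle inequality, x must be less than 75.4 + 45.9 = 121.3 and greater than |75.4 − 45.9| = 29.5.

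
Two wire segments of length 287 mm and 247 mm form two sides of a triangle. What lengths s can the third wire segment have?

40 < s < 534 (mm)

By the triangle inequality, s must be less than 287 + 247 = 534 and greater than |287 − 247| = 40.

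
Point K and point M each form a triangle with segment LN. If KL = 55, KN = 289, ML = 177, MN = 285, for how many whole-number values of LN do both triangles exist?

From triangle KLN: 234 < LN < 344.
From triangle MLN: 108 < LN < 462.
Intersection: 234 < LN < 344, so integers 235 through 343: 109 values.

109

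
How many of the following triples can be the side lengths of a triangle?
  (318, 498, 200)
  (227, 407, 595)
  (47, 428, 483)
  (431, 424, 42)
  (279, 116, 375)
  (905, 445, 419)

4

(200,318,498): 200+318 > 498 → valid
(227,407,595): 227+407 > 595 → valid
(47,428,483): 47+428 ≤ 483 → not valid
(42,424,431): 42+424 > 431 → valid
(116,279,375): 116+279 > 375 → valid
(419,445,905): 419+445 ≤ 905 → not valid
4 of the 6 triples form a triangle.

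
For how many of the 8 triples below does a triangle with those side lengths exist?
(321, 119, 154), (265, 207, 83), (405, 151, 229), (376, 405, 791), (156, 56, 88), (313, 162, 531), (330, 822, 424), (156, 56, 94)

1

(119,154,321): 119+154 ≤ 321 → not valid
(83,207,265): 83+207 > 265 → valid
(151,229,405): 151+229 ≤ 405 → not valid
(376,405,791): 376+405 ≤ 791 → not valid
(56,88,156): 56+88 ≤ 156 → not valid
(162,313,531): 162+313 ≤ 531 → not valid
(330,424,822): 330+424 ≤ 822 → not valid
(56,94,156): 56+94 ≤ 156 → not valid
1 of the 8 triples forms a triangle.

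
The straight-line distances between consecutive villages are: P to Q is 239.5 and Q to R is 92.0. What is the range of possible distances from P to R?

147.5 ≤ PR ≤ 331.5

By the triangle inequality, |239.5 − 92.0| ≤ PR ≤ 239.5 + 92.0.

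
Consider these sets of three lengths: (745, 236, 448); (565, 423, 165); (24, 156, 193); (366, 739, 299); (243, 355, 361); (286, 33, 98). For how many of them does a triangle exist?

(236,448,745): 236+448 ≤ 745 → not valid
(165,423,565): 165+423 > 565 → valid
(24,156,193): 24+156 ≤ 193 → not valid
(299,366,739): 299+366 ≤ 739 → not valid
(243,355,361): 243+355 > 361 → valid
(33,98,286): 33+98 ≤ 286 → not valid
2 of the 6 triples form a triangle.

2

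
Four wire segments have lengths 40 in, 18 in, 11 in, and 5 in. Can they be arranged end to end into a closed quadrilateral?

No

For a quadrilateral, each side must be shorter than the sum of the others.
Here the longest side is 40, but the remaining 3 sides sum to only 34.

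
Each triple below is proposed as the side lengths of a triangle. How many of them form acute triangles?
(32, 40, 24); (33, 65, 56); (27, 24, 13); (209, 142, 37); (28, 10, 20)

1

(32,40,24): 24²+32² = 1600 = 40² → right
(33,65,56): 33²+56² = 4225 = 65² → right
(27,24,13): 13²+24² = 745 > 729 = 27² → acute
(209,142,37): 37+142 ≤ 209, not a triangle
(28,10,20): 10²+20² = 500 < 784 = 28² → obtuse
1 of the 5 is acute.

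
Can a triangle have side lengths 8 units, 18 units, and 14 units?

Yes

The longest side is 18, and the other two sum to 22.
Since 22 > 18, the triangle inequality holds.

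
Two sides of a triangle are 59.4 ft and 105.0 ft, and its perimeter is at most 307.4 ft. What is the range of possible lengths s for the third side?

Triangle inequality alone gives 45.6 < s < 164.4.
The perimeter condition gives s ≤ 307.4 − 59.4 − 105.0 = 143.0.
Intersecting the two: 45.6 < s ≤ 143.0.

45.6 < s ≤ 143.0 ft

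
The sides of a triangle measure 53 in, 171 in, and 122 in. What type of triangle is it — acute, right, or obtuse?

Compare the square of the longest side to the sum of squares of the other two: 53² + 122² = 17693 < 29241 = 171².

obtuse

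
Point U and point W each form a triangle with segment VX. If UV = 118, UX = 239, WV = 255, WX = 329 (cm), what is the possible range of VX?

121 < VX < 357

From triangle UVX: |118 − 239| < VX < 118 + 239, i.e. 121 < VX < 357.
From triangle WVX: 74 < VX < 584.
Both must hold, so VX lies in the intersection.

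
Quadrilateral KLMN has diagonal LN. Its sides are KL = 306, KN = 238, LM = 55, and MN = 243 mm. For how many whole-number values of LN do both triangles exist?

From triangle KLN: 68 < LN < 544.
From triangle MLN: 188 < LN < 298.
Intersection: 188 < LN < 298, so integers 189 through 297: 109 values.

109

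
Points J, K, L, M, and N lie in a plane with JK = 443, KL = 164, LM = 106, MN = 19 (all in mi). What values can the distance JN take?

154 ≤ JN ≤ 732 mi

The maximum is all hops collinear in one direction: 443 + 164 + 106 + 19 = 732.
The longest hop is 443; the others sum to 289. Folding the others back against it leaves at least 443 − 289 = 154.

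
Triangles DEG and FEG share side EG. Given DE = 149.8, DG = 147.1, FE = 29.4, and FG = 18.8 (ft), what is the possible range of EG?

10.6 < EG < 48.2

From triangle DEG: |149.8 − 147.1| < EG < 149.8 + 147.1, i.e. 2.7 < EG < 296.9.
From triangle FEG: 10.6 < EG < 48.2.
Both must hold, so EG lies in the intersection.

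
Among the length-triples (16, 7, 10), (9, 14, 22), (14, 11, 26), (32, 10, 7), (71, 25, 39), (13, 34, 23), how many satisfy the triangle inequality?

(7,10,16): 7+10 > 16 → valid
(9,14,22): 9+14 > 22 → valid
(11,14,26): 11+14 ≤ 26 → not valid
(7,10,32): 7+10 ≤ 32 → not valid
(25,39,71): 25+39 ≤ 71 → not valid
(13,23,34): 13+23 > 34 → valid
3 of the 6 triples form a triangle.

3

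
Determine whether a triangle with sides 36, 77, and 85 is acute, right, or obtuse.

right

Compare the square of the longest side to the sum of squares of the other two: 36² + 77² = 7225 = 85².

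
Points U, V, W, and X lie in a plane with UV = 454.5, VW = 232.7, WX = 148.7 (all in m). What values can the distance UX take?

The maximum is all hops collinear in one direction: 454.5 + 232.7 + 148.7 = 835.9.
The longest hop is 454.5; the others sum to 381.4. Folding the others back against it leaves at least 454.5 − 381.4 = 73.1.

73.1 ≤ UX ≤ 835.9 m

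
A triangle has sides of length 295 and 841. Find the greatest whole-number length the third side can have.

The third side must be strictly less than 295 + 841 = 1136.
The largest integer below 1136 is 1135.

1135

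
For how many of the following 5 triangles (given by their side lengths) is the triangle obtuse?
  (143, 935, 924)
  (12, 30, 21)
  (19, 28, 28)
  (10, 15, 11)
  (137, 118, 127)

2

(143,935,924): 143²+924² = 874225 = 935² → right
(12,30,21): 12²+21² = 585 < 900 = 30² → obtuse
(19,28,28): 19²+28² = 1145 > 784 = 28² → acute
(10,15,11): 10²+11² = 221 < 225 = 15² → obtuse
(137,118,127): 118²+127² = 30053 > 18769 = 137² → acute
2 of the 5 are obtuse.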